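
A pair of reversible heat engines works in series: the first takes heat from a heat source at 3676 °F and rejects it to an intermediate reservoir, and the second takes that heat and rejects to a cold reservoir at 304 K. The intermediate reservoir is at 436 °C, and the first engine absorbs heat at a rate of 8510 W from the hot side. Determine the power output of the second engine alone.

T_H = 3676 °F → (3676 − 32) × 5/9 = 2024.44 °C = 2297.59 K.
T_m = 436 °C → 436 + 273.15 = 709.15 K.
Heat entering the second stage: Q_m = Q_H·(T_m/T_H) = 8510 × 709.15/2297.59 = 2630 W.
Second-stage efficiency η₂ = 1 − T_C/T_m = 1 − 304.00/709.15 = 0.5713, so W₂ = η₂·Q_m = 1500 W.

Ẇ₂ ≈ 1500 W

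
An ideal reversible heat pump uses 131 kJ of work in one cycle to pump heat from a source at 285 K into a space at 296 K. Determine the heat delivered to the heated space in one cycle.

Q_H ≈ 3525 kJ

Reversible heating COP: COP_HP = T_H/(T_H − T_C) = 296.00/11.00 = 26.9091.
Q_H = COP_HP · W = 26.9091 × 131 = 3525 kJ.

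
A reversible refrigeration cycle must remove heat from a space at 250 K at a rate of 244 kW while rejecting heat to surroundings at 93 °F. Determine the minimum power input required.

T_H = 93 °F → (93 − 32) × 5/9 = 33.89 °C = 307.04 K.
The reversible coefficient of performance is COP_R = T_C/(T_H − T_C) = 250.00/57.04 = 4.3830.
W = Q_C/COP_R = 244/4.3830 = 55.67 kW.

Ẇ_in ≈ 55.67 kW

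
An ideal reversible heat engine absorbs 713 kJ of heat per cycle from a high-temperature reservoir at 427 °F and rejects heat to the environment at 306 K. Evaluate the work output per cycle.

T_H = 427 °F → (427 − 32) × 5/9 = 219.44 °C = 492.59 K.
Carnot efficiency: η = 1 − T_C/T_H = 1 − 306.00/492.59 = 0.3788.
W = η·Q_H = 0.3788 × 713 = 270 kJ.

W ≈ 270 kJ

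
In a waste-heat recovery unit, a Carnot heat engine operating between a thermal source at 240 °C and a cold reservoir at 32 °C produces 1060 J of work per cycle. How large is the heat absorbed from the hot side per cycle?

Q_H ≈ 2620 J

T_H = 240 °C → 240 + 273.15 = 513.15 K.
T_C = 32 °C → 32 + 273.15 = 305.15 K.
For a reversible engine, η = 1 − T_C/T_H = 1 − 305.15/513.15 = 0.4053.
Q_H = W/η = 1060/0.4053 = 2620 J.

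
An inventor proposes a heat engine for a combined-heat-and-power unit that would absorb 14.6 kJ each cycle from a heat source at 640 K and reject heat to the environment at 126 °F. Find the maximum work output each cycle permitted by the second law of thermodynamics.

T_C = 126 °F → (126 − 32) × 5/9 = 52.22 °C = 325.37 K.
The second-law ceiling is the Carnot efficiency, η_max = 1 − T_C/T_H = 1 − 325.37/640.00 = 0.4916.
W_max = η_max · Q_H = 0.4916 × 14.6 = 7.18 kJ.

W_max ≈ 7.18 kJ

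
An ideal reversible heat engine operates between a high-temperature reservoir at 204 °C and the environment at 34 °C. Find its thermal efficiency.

T_H = 204 °C → 204 + 273.15 = 477.15 K.
T_C = 34 °C → 34 + 273.15 = 307.15 K.
η_rev = 1 − T_C/T_H = 1 − 307.15/477.15 = 0.356.

η ≈ 0.356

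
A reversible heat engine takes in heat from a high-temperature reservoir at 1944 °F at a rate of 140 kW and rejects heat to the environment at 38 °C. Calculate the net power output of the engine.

T_H = 1944 °F → (1944 − 32) × 5/9 = 1062.22 °C = 1335.37 K.
T_C = 38 °C → 38 + 273.15 = 311.15 K.
For a reversible engine, η = 1 − T_C/T_H = 1 − 311.15/1335.37 = 0.7670.
W = η·Q_H = 0.7670 × 140 = 107 kW.

Ẇ ≈ 107 kW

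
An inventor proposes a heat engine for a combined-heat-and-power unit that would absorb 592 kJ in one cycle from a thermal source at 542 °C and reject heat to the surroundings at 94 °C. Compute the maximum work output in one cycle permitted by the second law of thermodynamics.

W_max ≈ 325 kJ

T_H = 542 °C → 542 + 273.15 = 815.15 K.
T_C = 94 °C → 94 + 273.15 = 367.15 K.
By the Carnot theorem, η_max = 1 − T_C/T_H = 1 − 367.15/815.15 = 0.5496.
W_max = η_max · Q_H = 0.5496 × 592 = 325 kJ.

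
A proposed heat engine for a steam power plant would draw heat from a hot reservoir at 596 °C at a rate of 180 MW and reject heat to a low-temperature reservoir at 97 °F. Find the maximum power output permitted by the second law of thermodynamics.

Ẇ_max ≈ 116 MW

T_H = 596 °C → 596 + 273.15 = 869.15 K.
T_C = 97 °F → (97 − 32) × 5/9 = 36.11 °C = 309.26 K.
No engine can exceed the Carnot limit: η_max = 1 − T_C/T_H = 1 − 309.26/869.15 = 0.6442.
W_max = η_max · Q_H = 0.6442 × 180 = 116 MW.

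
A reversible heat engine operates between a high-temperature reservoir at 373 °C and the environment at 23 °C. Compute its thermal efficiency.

η ≈ 0.542

T_H = 373 °C → 373 + 273.15 = 646.15 K.
T_C = 23 °C → 23 + 273.15 = 296.15 K.
η_rev = 1 − T_C/T_H = 1 − 296.15/646.15 = 0.542.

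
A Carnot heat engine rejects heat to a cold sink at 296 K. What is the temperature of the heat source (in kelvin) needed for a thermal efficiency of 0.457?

T_H ≈ 545 K

From η = 1 − T_C/T_H, solving for T_H gives T_H = T_C/(1 − η) = 296.00/(1 − 0.457) = 545 K.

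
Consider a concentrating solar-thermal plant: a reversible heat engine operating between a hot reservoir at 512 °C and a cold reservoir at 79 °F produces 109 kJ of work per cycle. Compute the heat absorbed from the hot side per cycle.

T_H = 512 °C → 512 + 273.15 = 785.15 K.
T_C = 79 °F → (79 − 32) × 5/9 = 26.11 °C = 299.26 K.
The Carnot efficiency is η = 1 − T_C/T_H = 1 − 299.26/785.15 = 0.6188.
Q_H = W/η = 109/0.6188 = 176 kJ.

Q_H ≈ 176 kJ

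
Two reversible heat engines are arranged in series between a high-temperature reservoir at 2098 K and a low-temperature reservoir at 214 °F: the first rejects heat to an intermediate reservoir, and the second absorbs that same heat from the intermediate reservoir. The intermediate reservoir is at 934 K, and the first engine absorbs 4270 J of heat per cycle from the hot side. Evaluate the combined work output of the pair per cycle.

T_C = 214 °F → (214 − 32) × 5/9 = 101.11 °C = 374.26 K.
Two reversible stages in series are equivalent to a single Carnot engine between T_H and T_C, so η_total = 1 − T_C/T_H = 1 − 374.26/2098.00 = 0.8216.
W_total = η_total · Q_H = 0.8216 × 4270 = 3510 J.

W_total ≈ 3510 J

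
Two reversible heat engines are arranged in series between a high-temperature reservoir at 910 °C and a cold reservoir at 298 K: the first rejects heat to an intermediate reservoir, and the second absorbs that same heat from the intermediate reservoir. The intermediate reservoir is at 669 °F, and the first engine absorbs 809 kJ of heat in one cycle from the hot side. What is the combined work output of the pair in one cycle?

T_H = 910 °C → 910 + 273.15 = 1183.15 K.
Two reversible stages in series are equivalent to a single Carnot engine between T_H and T_C, so η_total = 1 − T_C/T_H = 1 − 298.00/1183.15 = 0.7481.
W_total = η_total · Q_H = 0.7481 × 809 = 605 kJ.

W_total ≈ 605 kJ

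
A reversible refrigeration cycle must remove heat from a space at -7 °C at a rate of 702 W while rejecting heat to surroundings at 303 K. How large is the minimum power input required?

Ẇ_in ≈ 97.2 W

T_C = -7 °C → -7 + 273.15 = 266.15 K.
Carnot COP: COP_R = T_C/(T_H − T_C) = 266.15/36.85 = 7.2225.
W = Q_C/COP_R = 702/7.2225 = 97.2 W.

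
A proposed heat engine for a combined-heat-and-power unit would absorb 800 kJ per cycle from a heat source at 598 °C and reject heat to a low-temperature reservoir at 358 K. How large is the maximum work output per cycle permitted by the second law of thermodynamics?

T_H = 598 °C → 598 + 273.15 = 871.15 K.
The second-law ceiling is the Carnot efficiency, η_max = 1 − T_C/T_H = 1 − 358.00/871.15 = 0.5890.
W_max = η_max · Q_H = 0.5890 × 800 = 471 kJ.

W_max ≈ 471 kJ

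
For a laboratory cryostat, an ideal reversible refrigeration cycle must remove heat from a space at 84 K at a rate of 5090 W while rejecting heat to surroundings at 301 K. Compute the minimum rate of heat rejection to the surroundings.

For a reversible cycle Q_H/Q_C = T_H/T_C, so Q_H = Q_C·T_H/T_C = 5090 × 301.00/84.00 = 18200 W.

Q̇_H ≈ 18200 W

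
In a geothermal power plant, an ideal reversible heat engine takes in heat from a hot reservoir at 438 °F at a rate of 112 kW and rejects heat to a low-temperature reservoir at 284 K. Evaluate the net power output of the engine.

Ẇ ≈ 48.22 kW

T_H = 438 °F → (438 − 32) × 5/9 = 225.56 °C = 498.71 K.
η_rev = 1 − T_C/T_H = 1 − 284.00/498.71 = 0.4305.
W = η·Q_H = 0.4305 × 112 = 48.22 kW.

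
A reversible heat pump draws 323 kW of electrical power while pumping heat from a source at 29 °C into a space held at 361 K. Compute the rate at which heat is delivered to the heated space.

T_C = 29 °C → 29 + 273.15 = 302.15 K.
COP_HP = T_H/(T_H − T_C) = 361.00/58.85 = 6.1342.
Q_H = COP_HP · W = 6.1342 × 323 = 1980 kW.

Q̇_H ≈ 1980 kW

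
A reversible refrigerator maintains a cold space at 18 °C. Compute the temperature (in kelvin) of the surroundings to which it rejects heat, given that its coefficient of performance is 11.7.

T_C = 18 °C → 18 + 273.15 = 291.15 K.
COP_R = T_C/(T_H − T_C) ⇒ T_H = T_C·(1 + 1/COP_R) = 291.15 × (1 + 1/11.7) = 316.0 K.

T_H ≈ 316.0 K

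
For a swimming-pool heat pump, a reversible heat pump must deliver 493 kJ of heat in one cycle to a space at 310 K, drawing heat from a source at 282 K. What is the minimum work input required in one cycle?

For a reversible heat pump, COP_HP = T_H/(T_H − T_C) = 310.00/28.00 = 11.0714.
W = Q_H/COP_HP = 493/11.0714 = 44.5 kJ.

W_in ≈ 44.5 kJ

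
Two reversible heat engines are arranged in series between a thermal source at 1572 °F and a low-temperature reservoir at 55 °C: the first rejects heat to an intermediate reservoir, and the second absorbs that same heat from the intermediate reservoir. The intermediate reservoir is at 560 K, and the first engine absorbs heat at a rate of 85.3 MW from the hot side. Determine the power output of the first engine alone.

Ẇ₁ ≈ 43.0 MW

T_H = 1572 °F → (1572 − 32) × 5/9 = 855.56 °C = 1128.71 K.
T_C = 55 °C → 55 + 273.15 = 328.15 K.
First-stage efficiency η₁ = 1 − T_m/T_H = 1 − 560.00/1128.71 = 0.5039.
W₁ = η₁·Q_H = 0.5039 × 85.3 = 43.0 MW.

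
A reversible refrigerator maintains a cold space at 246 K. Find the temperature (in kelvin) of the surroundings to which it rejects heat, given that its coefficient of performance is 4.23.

T_H ≈ 304 K

COP_R = T_C/(T_H − T_C) ⇒ T_H = T_C·(1 + 1/COP_R) = 246.00 × (1 + 1/4.23) = 304 K.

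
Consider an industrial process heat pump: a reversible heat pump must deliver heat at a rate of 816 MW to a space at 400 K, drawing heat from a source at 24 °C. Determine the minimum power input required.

Ẇ_in ≈ 210 MW

T_C = 24 °C → 24 + 273.15 = 297.15 K.
Reversible heating COP: COP_HP = T_H/(T_H − T_C) = 400.00/102.85 = 3.8892.
W = Q_H/COP_HP = 816/3.8892 = 210 MW.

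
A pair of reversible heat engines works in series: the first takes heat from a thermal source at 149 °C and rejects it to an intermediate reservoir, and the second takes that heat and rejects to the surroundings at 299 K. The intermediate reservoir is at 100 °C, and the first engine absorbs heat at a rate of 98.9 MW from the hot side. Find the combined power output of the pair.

T_H = 149 °C → 149 + 273.15 = 422.15 K.
Two reversible stages in series are equivalent to a single Carnot engine between T_H and T_C, so η_total = 1 − T_C/T_H = 1 − 299.00/422.15 = 0.2917.
W_total = η_total · Q_H = 0.2917 × 98.9 = 28.9 MW.

Ẇ_total ≈ 28.9 MW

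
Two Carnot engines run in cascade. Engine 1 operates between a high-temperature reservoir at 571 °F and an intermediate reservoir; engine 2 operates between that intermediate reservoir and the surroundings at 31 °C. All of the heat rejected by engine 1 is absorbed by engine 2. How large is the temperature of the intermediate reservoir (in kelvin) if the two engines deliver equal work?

T_H = 571 °F → (571 − 32) × 5/9 = 299.44 °C = 572.59 K.
T_C = 31 °C → 31 + 273.15 = 304.15 K.
For reversible stages Q_m = Q_H·(T_m/T_H). Setting W₁ = Q_H(1 − T_m/T_H) equal to W₂ = Q_m(1 − T_C/T_m) = Q_H·(T_m − T_C)/T_H gives T_H − T_m = T_m − T_C, so T_m = (T_H + T_C)/2 = (572.59 + 304.15)/2 = 438 K.

T_m ≈ 438 K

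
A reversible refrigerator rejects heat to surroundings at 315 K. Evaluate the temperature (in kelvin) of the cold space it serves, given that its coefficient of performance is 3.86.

T_C ≈ 250.2 K

COP_R = T_C/(T_H − T_C) ⇒ T_C = T_H·COP_R/(1 + COP_R) = 315.00 × 3.86/(1 + 3.86) = 250.2 K.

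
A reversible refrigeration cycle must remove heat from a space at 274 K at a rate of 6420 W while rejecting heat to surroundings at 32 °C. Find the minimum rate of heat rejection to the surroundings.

T_H = 32 °C → 32 + 273.15 = 305.15 K.
For a reversible cycle Q_H/Q_C = T_H/T_C, so Q_H = Q_C·T_H/T_C = 6420 × 305.15/274.00 = 7150 W.

Q̇_H ≈ 7150 W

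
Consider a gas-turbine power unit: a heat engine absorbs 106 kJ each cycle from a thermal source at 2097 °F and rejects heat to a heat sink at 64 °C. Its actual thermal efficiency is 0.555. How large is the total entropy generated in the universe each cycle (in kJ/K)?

ΔS_univ ≈ 0.06528 kJ/K

T_H = 2097 °F → (2097 − 32) × 5/9 = 1147.22 °C = 1420.37 K.
T_C = 64 °C → 64 + 273.15 = 337.15 K.
W = η·Q_H = 0.555 × 106 = 58.83 kJ, so Q_C = Q_H − W = 47.17 kJ.
Reservoir entropy changes: ΔS_H = −Q_H/T_H = −106/1420.37 = -0.07463 kJ/K and ΔS_C = +Q_C/T_C = 47.17/337.15 = 0.1399 kJ/K.
ΔS_univ = −Q_H/T_H + Q_C/T_C = 0.06528 kJ/K (> 0, since η = 0.555 < η_Carnot = 0.763).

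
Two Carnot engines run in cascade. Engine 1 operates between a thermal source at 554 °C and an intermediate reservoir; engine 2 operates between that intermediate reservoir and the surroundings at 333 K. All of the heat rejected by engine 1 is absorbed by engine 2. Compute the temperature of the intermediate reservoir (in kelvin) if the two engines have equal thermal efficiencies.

T_m ≈ 525 K

T_H = 554 °C → 554 + 273.15 = 827.15 K.
Equal efficiencies require 1 − T_m/T_H = 1 − T_C/T_m, i.e. T_m/T_H = T_C/T_m, so T_m = √(T_H·T_C) = √(827.15 × 333.00) = 525 K.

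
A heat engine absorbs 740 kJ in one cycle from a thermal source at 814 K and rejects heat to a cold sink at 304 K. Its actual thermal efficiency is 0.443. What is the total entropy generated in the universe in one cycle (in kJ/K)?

ΔS_univ ≈ 0.447 kJ/K

W = η·Q_H = 0.443 × 740 = 327.8 kJ, so Q_C = Q_H − W = 412.2 kJ.
Entropy balance on the reservoirs: −Q_H/T_H = -0.9091 kJ/K, +Q_C/T_C = 1.356 kJ/K.
ΔS_univ = −Q_H/T_H + Q_C/T_C = 0.447 kJ/K (> 0, since η = 0.443 < η_Carnot = 0.627).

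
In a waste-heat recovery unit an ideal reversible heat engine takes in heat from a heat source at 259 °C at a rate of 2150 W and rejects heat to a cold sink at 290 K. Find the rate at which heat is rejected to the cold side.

Q̇_C ≈ 1170 W

T_H = 259 °C → 259 + 273.15 = 532.15 K.
η_rev = 1 − T_C/T_H = 1 − 290.00/532.15 = 0.4550.
For a reversible cycle Q_C/Q_H = T_C/T_H, so Q_C = 2150 × 290.00/532.15 = 1170 W.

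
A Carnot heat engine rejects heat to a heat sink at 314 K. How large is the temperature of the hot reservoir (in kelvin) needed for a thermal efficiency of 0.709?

From η = 1 − T_C/T_H, solving for T_H gives T_H = T_C/(1 − η) = 314.00/(1 − 0.709) = 1080 K.

T_H ≈ 1080 K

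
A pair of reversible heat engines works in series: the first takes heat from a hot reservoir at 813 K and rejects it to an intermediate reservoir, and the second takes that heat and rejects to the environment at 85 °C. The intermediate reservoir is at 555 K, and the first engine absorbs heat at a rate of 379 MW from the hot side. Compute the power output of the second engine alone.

Ẇ₂ ≈ 91.77 MW

T_C = 85 °C → 85 + 273.15 = 358.15 K.
Heat entering the second stage: Q_m = Q_H·(T_m/T_H) = 379 × 555.00/813.00 = 258.7 MW.
Second-stage efficiency η₂ = 1 − T_C/T_m = 1 − 358.15/555.00 = 0.3547, so W₂ = η₂·Q_m = 91.77 MW.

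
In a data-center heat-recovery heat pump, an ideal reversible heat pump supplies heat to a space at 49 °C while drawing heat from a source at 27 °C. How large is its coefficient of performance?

T_H = 49 °C → 49 + 273.15 = 322.15 K.
T_C = 27 °C → 27 + 273.15 = 300.15 K.
Reversible heating COP: COP_HP = T_H/(T_H − T_C) = 322.15/(322.15 − 300.15) = 14.64.

COP_HP ≈ 14.64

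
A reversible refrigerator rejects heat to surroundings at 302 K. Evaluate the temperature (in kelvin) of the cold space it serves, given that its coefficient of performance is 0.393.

T_C ≈ 85.20 K

COP_R = T_C/(T_H − T_C) ⇒ T_C = T_H·COP_R/(1 + COP_R) = 302.00 × 0.393/(1 + 0.393) = 85.20 K.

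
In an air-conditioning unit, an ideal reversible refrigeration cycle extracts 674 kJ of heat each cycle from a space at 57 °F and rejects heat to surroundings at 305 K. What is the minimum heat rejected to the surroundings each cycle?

T_C = 57 °F → (57 − 32) × 5/9 = 13.89 °C = 287.04 K.
For a reversible cycle Q_H/Q_C = T_H/T_C, so Q_H = Q_C·T_H/T_C = 674 × 305.00/287.04 = 716 kJ.

Q_H ≈ 716 kJ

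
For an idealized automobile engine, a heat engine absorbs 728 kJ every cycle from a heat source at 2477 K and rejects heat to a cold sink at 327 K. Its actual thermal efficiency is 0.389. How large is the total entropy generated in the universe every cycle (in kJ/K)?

ΔS_univ ≈ 1.07 kJ/K

W = η·Q_H = 0.389 × 728 = 283.2 kJ, so Q_C = Q_H − W = 444.8 kJ.
Reservoir entropy changes: ΔS_H = −Q_H/T_H = −728/2477.00 = -0.2939 kJ/K and ΔS_C = +Q_C/T_C = 444.8/327.00 = 1.360 kJ/K.
ΔS_univ = −Q_H/T_H + Q_C/T_C = 1.07 kJ/K (> 0, since η = 0.389 < η_Carnot = 0.868).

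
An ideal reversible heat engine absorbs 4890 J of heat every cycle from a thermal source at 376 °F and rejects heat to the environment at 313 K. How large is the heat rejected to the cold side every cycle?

T_H = 376 °F → (376 − 32) × 5/9 = 191.11 °C = 464.26 K.
The Carnot efficiency is η = 1 − T_C/T_H = 1 − 313.00/464.26 = 0.3258.
For a reversible cycle Q_C/Q_H = T_C/T_H, so Q_C = 4890 × 313.00/464.26 = 3300 J.

Q_C ≈ 3300 J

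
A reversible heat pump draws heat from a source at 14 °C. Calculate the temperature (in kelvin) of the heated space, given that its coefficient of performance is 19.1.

T_H ≈ 303 K

T_C = 14 °C → 14 + 273.15 = 287.15 K.
COP_HP = T_H/(T_H − T_C) ⇒ T_H = T_C·COP_HP/(COP_HP − 1) = 287.15 × 19.1/(19.1 − 1) = 303 K.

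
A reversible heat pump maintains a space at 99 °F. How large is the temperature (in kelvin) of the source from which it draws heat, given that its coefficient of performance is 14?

T_H = 99 °F → (99 − 32) × 5/9 = 37.22 °C = 310.37 K.
COP_HP = T_H/(T_H − T_C) ⇒ T_C = T_H·(COP_HP − 1)/COP_HP = 310.37 × (14 − 1)/14 = 288.2 K.

T_C ≈ 288.2 K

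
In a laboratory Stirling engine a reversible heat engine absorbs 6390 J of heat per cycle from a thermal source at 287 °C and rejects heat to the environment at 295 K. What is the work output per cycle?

T_H = 287 °C → 287 + 273.15 = 560.15 K.
For a reversible engine, η = 1 − T_C/T_H = 1 − 295.00/560.15 = 0.4734.
W = η·Q_H = 0.4734 × 6390 = 3020 J.

W ≈ 3020 J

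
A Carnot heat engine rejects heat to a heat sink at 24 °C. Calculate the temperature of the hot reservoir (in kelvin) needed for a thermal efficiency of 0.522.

T_C = 24 °C → 24 + 273.15 = 297.15 K.
From η = 1 − T_C/T_H, solving for T_H gives T_H = T_C/(1 − η) = 297.15/(1 − 0.522) = 621.7 K.

T_H ≈ 621.7 K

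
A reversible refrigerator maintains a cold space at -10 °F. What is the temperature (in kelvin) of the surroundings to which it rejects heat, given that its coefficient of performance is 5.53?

T_H ≈ 295 K

T_C = -10 °F → (-10 − 32) × 5/9 = -23.33 °C = 249.82 K.
COP_R = T_C/(T_H − T_C) ⇒ T_H = T_C·(1 + 1/COP_R) = 249.82 × (1 + 1/5.53) = 295 K.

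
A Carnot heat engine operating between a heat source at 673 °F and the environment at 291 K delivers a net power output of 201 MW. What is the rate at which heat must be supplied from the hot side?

T_H = 673 °F → (673 − 32) × 5/9 = 356.11 °C = 629.26 K.
Since the cycle is reversible, η = 1 − T_C/T_H = 1 − 291.00/629.26 = 0.5376.
Q_H = W/η = 201/0.5376 = 374 MW.

Q̇_H ≈ 374 MW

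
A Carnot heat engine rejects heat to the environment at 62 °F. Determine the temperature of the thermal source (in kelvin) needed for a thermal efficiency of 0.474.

T_H ≈ 551 K

T_C = 62 °F → (62 − 32) × 5/9 = 16.67 °C = 289.82 K.
From η = 1 − T_C/T_H, solving for T_H gives T_H = T_C/(1 − η) = 289.82/(1 − 0.474) = 551 K.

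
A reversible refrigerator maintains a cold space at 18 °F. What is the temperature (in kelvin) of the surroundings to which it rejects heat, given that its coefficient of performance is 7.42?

T_H ≈ 301 K

T_C = 18 °F → (18 − 32) × 5/9 = -7.78 °C = 265.37 K.
COP_R = T_C/(T_H − T_C) ⇒ T_H = T_C·(1 + 1/COP_R) = 265.37 × (1 + 1/7.42) = 301 K.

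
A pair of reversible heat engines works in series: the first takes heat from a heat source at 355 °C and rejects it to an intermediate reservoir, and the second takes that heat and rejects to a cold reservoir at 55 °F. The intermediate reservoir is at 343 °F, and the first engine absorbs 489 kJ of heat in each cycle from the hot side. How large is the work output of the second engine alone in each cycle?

W₂ ≈ 124.6 kJ

T_H = 355 °C → 355 + 273.15 = 628.15 K.
T_C = 55 °F → (55 − 32) × 5/9 = 12.78 °C = 285.93 K.
T_m = 343 °F → (343 − 32) × 5/9 = 172.78 °C = 445.93 K.
Heat entering the second stage: Q_m = Q_H·(T_m/T_H) = 489 × 445.93/628.15 = 347.1 kJ.
Second-stage efficiency η₂ = 1 − T_C/T_m = 1 − 285.93/445.93 = 0.3588, so W₂ = η₂·Q_m = 124.6 kJ.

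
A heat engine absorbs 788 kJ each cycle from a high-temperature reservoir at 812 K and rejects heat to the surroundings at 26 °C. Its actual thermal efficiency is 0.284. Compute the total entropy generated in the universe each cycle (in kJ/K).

ΔS_univ ≈ 0.916 kJ/K

T_C = 26 °C → 26 + 273.15 = 299.15 K.
W = η·Q_H = 0.284 × 788 = 223.8 kJ, so Q_C = Q_H − W = 564.2 kJ.
The hot reservoir loses entropy Q_H/T_H = 788/812.00 = 0.9704 kJ/K; the cold reservoir gains Q_C/T_C = 564.2/299.15 = 1.886 kJ/K.
ΔS_univ = −Q_H/T_H + Q_C/T_C = 0.916 kJ/K (> 0, since η = 0.284 < η_Carnot = 0.632).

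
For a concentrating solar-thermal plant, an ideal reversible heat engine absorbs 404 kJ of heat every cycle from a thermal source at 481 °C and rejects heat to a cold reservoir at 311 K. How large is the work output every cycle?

W ≈ 237 kJ

T_H = 481 °C → 481 + 273.15 = 754.15 K.
Since the cycle is reversible, η = 1 − T_C/T_H = 1 − 311.00/754.15 = 0.5876.
W = η·Q_H = 0.5876 × 404 = 237 kJ.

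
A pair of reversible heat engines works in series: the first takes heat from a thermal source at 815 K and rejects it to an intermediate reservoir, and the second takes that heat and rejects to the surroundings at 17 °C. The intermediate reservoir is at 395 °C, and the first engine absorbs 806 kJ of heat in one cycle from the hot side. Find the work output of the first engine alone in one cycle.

W₁ ≈ 145 kJ

T_C = 17 °C → 17 + 273.15 = 290.15 K.
T_m = 395 °C → 395 + 273.15 = 668.15 K.
First-stage efficiency η₁ = 1 − T_m/T_H = 1 − 668.15/815.00 = 0.1802.
W₁ = η₁·Q_H = 0.1802 × 806 = 145 kJ.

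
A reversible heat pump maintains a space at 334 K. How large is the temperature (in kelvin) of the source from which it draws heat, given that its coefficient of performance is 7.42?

T_C ≈ 289 K

COP_HP = T_H/(T_H − T_C) ⇒ T_C = T_H·(COP_HP − 1)/COP_HP = 334.00 × (7.42 − 1)/7.42 = 289 K.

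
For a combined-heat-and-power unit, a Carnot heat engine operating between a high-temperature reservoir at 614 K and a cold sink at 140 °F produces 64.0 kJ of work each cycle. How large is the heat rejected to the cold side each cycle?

Q_C ≈ 75.9 kJ

T_C = 140 °F → (140 − 32) × 5/9 = 60.00 °C = 333.15 K.
η_rev = 1 − T_C/T_H = 1 − 333.15/614.00 = 0.4574.
Since Q_C/Q_H = T_C/T_H and Q_H = W/η, Q_C = W·T_C/(T_H − T_C) = 64.0 × 333.15/280.85 = 75.9 kJ.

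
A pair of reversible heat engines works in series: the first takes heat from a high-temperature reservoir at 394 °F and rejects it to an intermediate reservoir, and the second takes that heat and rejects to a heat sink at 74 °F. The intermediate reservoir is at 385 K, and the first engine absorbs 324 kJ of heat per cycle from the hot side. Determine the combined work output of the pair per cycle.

W_total ≈ 121 kJ

T_H = 394 °F → (394 − 32) × 5/9 = 201.11 °C = 474.26 K.
T_C = 74 °F → (74 − 32) × 5/9 = 23.33 °C = 296.48 K.
Two reversible stages in series are equivalent to a single Carnot engine between T_H and T_C, so η_total = 1 − T_C/T_H = 1 − 296.48/474.26 = 0.3749.
W_total = η_total · Q_H = 0.3749 × 324 = 121 kJ.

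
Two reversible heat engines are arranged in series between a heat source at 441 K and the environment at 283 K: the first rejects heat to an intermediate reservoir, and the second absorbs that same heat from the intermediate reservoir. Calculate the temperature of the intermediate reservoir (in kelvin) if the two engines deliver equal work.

For reversible stages Q_m = Q_H·(T_m/T_H). Setting W₁ = Q_H(1 − T_m/T_H) equal to W₂ = Q_m(1 − T_C/T_m) = Q_H·(T_m − T_C)/T_H gives T_H − T_m = T_m − T_C, so T_m = (T_H + T_C)/2 = (441.00 + 283.00)/2 = 362 K.

T_m ≈ 362 K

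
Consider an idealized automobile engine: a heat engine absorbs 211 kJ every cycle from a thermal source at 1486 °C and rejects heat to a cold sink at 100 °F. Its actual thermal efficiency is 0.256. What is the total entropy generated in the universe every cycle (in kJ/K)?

ΔS_univ ≈ 0.385 kJ/K

T_H = 1486 °C → 1486 + 273.15 = 1759.15 K.
T_C = 100 °F → (100 − 32) × 5/9 = 37.78 °C = 310.93 K.
W = η·Q_H = 0.256 × 211 = 54.02 kJ, so Q_C = Q_H − W = 157.0 kJ.
Entropy balance on the reservoirs: −Q_H/T_H = -0.1199 kJ/K, +Q_C/T_C = 0.5049 kJ/K.
ΔS_univ = −Q_H/T_H + Q_C/T_C = 0.385 kJ/K (> 0, since η = 0.256 < η_Carnot = 0.823).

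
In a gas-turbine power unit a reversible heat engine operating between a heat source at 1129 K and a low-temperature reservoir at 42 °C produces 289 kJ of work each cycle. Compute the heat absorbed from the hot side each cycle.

Q_H ≈ 400.9 kJ

T_C = 42 °C → 42 + 273.15 = 315.15 K.
η_rev = 1 − T_C/T_H = 1 − 315.15/1129.00 = 0.7209.
Q_H = W/η = 289/0.7209 = 400.9 kJ.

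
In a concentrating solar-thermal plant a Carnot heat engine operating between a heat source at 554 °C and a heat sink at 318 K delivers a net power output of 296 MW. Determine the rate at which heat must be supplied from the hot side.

Q̇_H ≈ 481 MW

T_H = 554 °C → 554 + 273.15 = 827.15 K.
For a reversible engine, η = 1 − T_C/T_H = 1 − 318.00/827.15 = 0.6155.
Q_H = W/η = 296/0.6155 = 481 MW.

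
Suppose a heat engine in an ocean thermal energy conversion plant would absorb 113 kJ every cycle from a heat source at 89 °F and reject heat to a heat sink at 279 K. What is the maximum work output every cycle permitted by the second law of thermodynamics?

T_H = 89 °F → (89 − 32) × 5/9 = 31.67 °C = 304.82 K.
No engine can exceed the Carnot limit: η_max = 1 − T_C/T_H = 1 − 279.00/304.82 = 0.0847.
W_max = η_max · Q_H = 0.0847 × 113 = 9.57 kJ.

W_max ≈ 9.57 kJ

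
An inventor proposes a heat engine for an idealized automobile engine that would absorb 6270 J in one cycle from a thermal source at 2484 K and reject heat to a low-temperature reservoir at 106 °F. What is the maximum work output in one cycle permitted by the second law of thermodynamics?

T_C = 106 °F → (106 − 32) × 5/9 = 41.11 °C = 314.26 K.
The second-law ceiling is the Carnot efficiency, η_max = 1 − T_C/T_H = 1 − 314.26/2484.00 = 0.8735.
W_max = η_max · Q_H = 0.8735 × 6270 = 5477 J.

W_max ≈ 5477 J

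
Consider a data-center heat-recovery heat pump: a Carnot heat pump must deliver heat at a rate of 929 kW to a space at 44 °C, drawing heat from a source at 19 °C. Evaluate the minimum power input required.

T_H = 44 °C → 44 + 273.15 = 317.15 K.
T_C = 19 °C → 19 + 273.15 = 292.15 K.
For a reversible heat pump, COP_HP = T_H/(T_H − T_C) = 317.15/25.00 = 12.6860.
W = Q_H/COP_HP = 929/12.6860 = 73.2 kW.

Ẇ_in ≈ 73.2 kW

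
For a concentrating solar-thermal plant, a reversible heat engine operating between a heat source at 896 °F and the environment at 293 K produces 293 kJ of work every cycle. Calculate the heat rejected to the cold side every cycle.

T_H = 896 °F → (896 − 32) × 5/9 = 480.00 °C = 753.15 K.
For a reversible engine, η = 1 − T_C/T_H = 1 − 293.00/753.15 = 0.6110.
Since Q_C/Q_H = T_C/T_H and Q_H = W/η, Q_C = W·T_C/(T_H − T_C) = 293 × 293.00/460.15 = 186.6 kJ.

Q_C ≈ 186.6 kJ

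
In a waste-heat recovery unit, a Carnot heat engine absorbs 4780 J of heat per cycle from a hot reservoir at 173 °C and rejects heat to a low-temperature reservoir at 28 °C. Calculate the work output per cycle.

W ≈ 1550 J

T_H = 173 °C → 173 + 273.15 = 446.15 K.
T_C = 28 °C → 28 + 273.15 = 301.15 K.
Carnot efficiency: η = 1 − T_C/T_H = 1 − 301.15/446.15 = 0.3250.
W = η·Q_H = 0.3250 × 4780 = 1550 J.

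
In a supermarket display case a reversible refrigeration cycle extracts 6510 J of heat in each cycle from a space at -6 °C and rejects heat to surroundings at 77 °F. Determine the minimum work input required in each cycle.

W_in ≈ 755 J

T_H = 77 °F → (77 − 32) × 5/9 = 25.00 °C = 298.15 K.
T_C = -6 °C → -6 + 273.15 = 267.15 K.
Carnot COP: COP_R = T_C/(T_H − T_C) = 267.15/31.00 = 8.6177.
W = Q_C/COP_R = 6510/8.6177 = 755 J.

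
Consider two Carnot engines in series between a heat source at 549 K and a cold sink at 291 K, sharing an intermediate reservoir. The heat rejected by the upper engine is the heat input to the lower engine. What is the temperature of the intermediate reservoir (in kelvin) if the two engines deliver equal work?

T_m ≈ 420.0 K

For reversible stages Q_m = Q_H·(T_m/T_H). Setting W₁ = Q_H(1 − T_m/T_H) equal to W₂ = Q_m(1 − T_C/T_m) = Q_H·(T_m − T_C)/T_H gives T_H − T_m = T_m − T_C, so T_m = (T_H + T_C)/2 = (549.00 + 291.00)/2 = 420.0 K.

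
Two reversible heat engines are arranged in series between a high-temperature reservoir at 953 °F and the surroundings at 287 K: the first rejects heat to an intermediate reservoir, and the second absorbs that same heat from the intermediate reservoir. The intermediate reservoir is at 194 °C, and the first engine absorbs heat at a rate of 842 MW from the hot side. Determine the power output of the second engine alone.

T_H = 953 °F → (953 − 32) × 5/9 = 511.67 °C = 784.82 K.
T_m = 194 °C → 194 + 273.15 = 467.15 K.
Heat entering the second stage: Q_m = Q_H·(T_m/T_H) = 842 × 467.15/784.82 = 501.2 MW.
Second-stage efficiency η₂ = 1 − T_C/T_m = 1 − 287.00/467.15 = 0.3856, so W₂ = η₂·Q_m = 193.3 MW.

Ẇ₂ ≈ 193.3 MW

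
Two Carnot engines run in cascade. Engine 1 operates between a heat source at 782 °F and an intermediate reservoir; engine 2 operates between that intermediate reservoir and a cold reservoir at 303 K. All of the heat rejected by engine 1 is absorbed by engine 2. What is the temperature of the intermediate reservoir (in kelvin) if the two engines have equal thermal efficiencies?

T_m ≈ 457 K

T_H = 782 °F → (782 − 32) × 5/9 = 416.67 °C = 689.82 K.
Equal efficiencies require 1 − T_m/T_H = 1 − T_C/T_m, i.e. T_m/T_H = T_C/T_m, so T_m = √(T_H·T_C) = √(689.82 × 303.00) = 457 K.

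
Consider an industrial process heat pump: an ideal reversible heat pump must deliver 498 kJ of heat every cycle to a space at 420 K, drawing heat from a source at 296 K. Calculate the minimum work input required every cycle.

Reversible heating COP: COP_HP = T_H/(T_H − T_C) = 420.00/124.00 = 3.3871.
W = Q_H/COP_HP = 498/3.3871 = 147 kJ.

W_in ≈ 147 kJ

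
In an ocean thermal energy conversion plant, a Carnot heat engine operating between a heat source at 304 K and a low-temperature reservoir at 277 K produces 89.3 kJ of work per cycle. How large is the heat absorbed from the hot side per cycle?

Q_H ≈ 1010 kJ

η_rev = 1 − T_C/T_H = 1 − 277.00/304.00 = 0.0888.
Q_H = W/η = 89.3/0.0888 = 1010 kJ.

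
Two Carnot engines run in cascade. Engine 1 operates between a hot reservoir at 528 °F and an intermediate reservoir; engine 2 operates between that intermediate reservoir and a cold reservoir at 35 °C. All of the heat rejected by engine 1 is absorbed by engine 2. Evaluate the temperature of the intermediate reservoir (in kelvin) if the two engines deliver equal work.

T_H = 528 °F → (528 − 32) × 5/9 = 275.56 °C = 548.71 K.
T_C = 35 °C → 35 + 273.15 = 308.15 K.
For reversible stages Q_m = Q_H·(T_m/T_H). Setting W₁ = Q_H(1 − T_m/T_H) equal to W₂ = Q_m(1 − T_C/T_m) = Q_H·(T_m − T_C)/T_H gives T_H − T_m = T_m − T_C, so T_m = (T_H + T_C)/2 = (548.71 + 308.15)/2 = 428 K.

T_m ≈ 428 K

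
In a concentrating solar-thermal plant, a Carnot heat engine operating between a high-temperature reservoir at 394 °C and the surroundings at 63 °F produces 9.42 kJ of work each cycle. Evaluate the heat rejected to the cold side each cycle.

Q_C ≈ 7.260 kJ

T_H = 394 °C → 394 + 273.15 = 667.15 K.
T_C = 63 °F → (63 − 32) × 5/9 = 17.22 °C = 290.37 K.
Since the cycle is reversible, η = 1 − T_C/T_H = 1 − 290.37/667.15 = 0.5648.
Since Q_C/Q_H = T_C/T_H and Q_H = W/η, Q_C = W·T_C/(T_H − T_C) = 9.42 × 290.37/376.78 = 7.260 kJ.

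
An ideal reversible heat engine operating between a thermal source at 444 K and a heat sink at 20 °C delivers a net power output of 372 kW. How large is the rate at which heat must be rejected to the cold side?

T_C = 20 °C → 20 + 273.15 = 293.15 K.
The Carnot efficiency is η = 1 − T_C/T_H = 1 − 293.15/444.00 = 0.3398.
Since Q_C/Q_H = T_C/T_H and Q_H = W/η, Q_C = W·T_C/(T_H − T_C) = 372 × 293.15/150.85 = 723 kW.

Q̇_C ≈ 723 kW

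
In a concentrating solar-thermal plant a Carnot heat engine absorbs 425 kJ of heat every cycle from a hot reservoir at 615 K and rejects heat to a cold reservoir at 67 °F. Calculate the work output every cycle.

W ≈ 223 kJ

T_C = 67 °F → (67 − 32) × 5/9 = 19.44 °C = 292.59 K.
Carnot efficiency: η = 1 − T_C/T_H = 1 − 292.59/615.00 = 0.5242.
W = η·Q_H = 0.5242 × 425 = 223 kJ.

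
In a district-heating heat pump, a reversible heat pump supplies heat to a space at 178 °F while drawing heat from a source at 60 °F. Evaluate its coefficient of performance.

T_H = 178 °F → (178 − 32) × 5/9 = 81.11 °C = 354.26 K.
T_C = 60 °F → (60 − 32) × 5/9 = 15.56 °C = 288.71 K.
The Carnot heat-pump COP is COP_HP = T_H/(T_H − T_C) = 354.26/(354.26 − 288.71) = 5.40.

COP_HP ≈ 5.40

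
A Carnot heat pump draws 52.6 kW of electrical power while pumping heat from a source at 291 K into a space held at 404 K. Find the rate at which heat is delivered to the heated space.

COP_HP = T_H/(T_H − T_C) = 404.00/113.00 = 3.5752.
Q_H = COP_HP · W = 3.5752 × 52.6 = 188 kW.

Q̇_H ≈ 188 kW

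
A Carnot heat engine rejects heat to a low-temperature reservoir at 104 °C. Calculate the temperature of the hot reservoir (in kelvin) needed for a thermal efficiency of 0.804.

T_H ≈ 1920 K

T_C = 104 °C → 104 + 273.15 = 377.15 K.
From η = 1 − T_C/T_H, solving for T_H gives T_H = T_C/(1 − η) = 377.15/(1 − 0.804) = 1920 K.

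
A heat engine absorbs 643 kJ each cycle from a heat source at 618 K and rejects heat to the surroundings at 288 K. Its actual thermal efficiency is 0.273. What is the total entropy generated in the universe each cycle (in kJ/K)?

W = η·Q_H = 0.273 × 643 = 175.5 kJ, so Q_C = Q_H − W = 467.5 kJ.
The hot reservoir loses entropy Q_H/T_H = 643/618.00 = 1.040 kJ/K; the cold reservoir gains Q_C/T_C = 467.5/288.00 = 1.623 kJ/K.
ΔS_univ = −Q_H/T_H + Q_C/T_C = 0.583 kJ/K (> 0, since η = 0.273 < η_Carnot = 0.534).

ΔS_univ ≈ 0.583 kJ/K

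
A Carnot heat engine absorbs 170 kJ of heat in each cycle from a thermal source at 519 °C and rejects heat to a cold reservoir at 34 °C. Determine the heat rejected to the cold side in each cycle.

T_H = 519 °C → 519 + 273.15 = 792.15 K.
T_C = 34 °C → 34 + 273.15 = 307.15 K.
The Carnot efficiency is η = 1 − T_C/T_H = 1 − 307.15/792.15 = 0.6123.
For a reversible cycle Q_C/Q_H = T_C/T_H, so Q_C = 170 × 307.15/792.15 = 65.92 kJ.

Q_C ≈ 65.92 kJ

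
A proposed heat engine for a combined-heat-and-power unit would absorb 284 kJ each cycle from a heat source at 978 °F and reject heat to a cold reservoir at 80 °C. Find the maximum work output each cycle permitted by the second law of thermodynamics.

T_H = 978 °F → (978 − 32) × 5/9 = 525.56 °C = 798.71 K.
T_C = 80 °C → 80 + 273.15 = 353.15 K.
No engine can exceed the Carnot limit: η_max = 1 − T_C/T_H = 1 − 353.15/798.71 = 0.5578.
W_max = η_max · Q_H = 0.5578 × 284 = 158 kJ.

W_max ≈ 158 kJ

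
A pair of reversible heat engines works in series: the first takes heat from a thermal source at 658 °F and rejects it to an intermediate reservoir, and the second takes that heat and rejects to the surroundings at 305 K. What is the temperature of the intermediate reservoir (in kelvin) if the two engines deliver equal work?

T_m ≈ 463.0 K

T_H = 658 °F → (658 − 32) × 5/9 = 347.78 °C = 620.93 K.
For reversible stages Q_m = Q_H·(T_m/T_H). Setting W₁ = Q_H(1 − T_m/T_H) equal to W₂ = Q_m(1 − T_C/T_m) = Q_H·(T_m − T_C)/T_H gives T_H − T_m = T_m − T_C, so T_m = (T_H + T_C)/2 = (620.93 + 305.00)/2 = 463.0 K.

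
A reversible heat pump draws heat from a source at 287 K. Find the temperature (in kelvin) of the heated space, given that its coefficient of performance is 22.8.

COP_HP = T_H/(T_H − T_C) ⇒ T_H = T_C·COP_HP/(COP_HP − 1) = 287.00 × 22.8/(22.8 − 1) = 300 K.

T_H ≈ 300 K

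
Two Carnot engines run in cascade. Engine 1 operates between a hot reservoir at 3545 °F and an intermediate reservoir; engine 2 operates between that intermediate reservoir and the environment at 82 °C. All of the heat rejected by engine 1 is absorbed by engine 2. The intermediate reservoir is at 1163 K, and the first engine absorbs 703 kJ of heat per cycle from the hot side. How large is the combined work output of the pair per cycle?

W_total ≈ 591 kJ

T_H = 3545 °F → (3545 − 32) × 5/9 = 1951.67 °C = 2224.82 K.
T_C = 82 °C → 82 + 273.15 = 355.15 K.
Two reversible stages in series are equivalent to a single Carnot engine between T_H and T_C, so η_total = 1 − T_C/T_H = 1 − 355.15/2224.82 = 0.8404.
W_total = η_total · Q_H = 0.8404 × 703 = 591 kJ.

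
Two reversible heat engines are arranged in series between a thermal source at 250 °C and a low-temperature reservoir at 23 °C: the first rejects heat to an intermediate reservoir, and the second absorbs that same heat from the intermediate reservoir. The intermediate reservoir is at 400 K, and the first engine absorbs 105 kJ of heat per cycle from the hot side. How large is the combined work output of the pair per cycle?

T_H = 250 °C → 250 + 273.15 = 523.15 K.
T_C = 23 °C → 23 + 273.15 = 296.15 K.
Two reversible stages in series are equivalent to a single Carnot engine between T_H and T_C, so η_total = 1 − T_C/T_H = 1 − 296.15/523.15 = 0.4339.
W_total = η_total · Q_H = 0.4339 × 105 = 45.6 kJ.

W_total ≈ 45.6 kJ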